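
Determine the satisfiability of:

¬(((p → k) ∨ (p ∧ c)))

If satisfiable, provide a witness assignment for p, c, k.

p=T; c=F; k=F

  ¬(((p → k) ∨ (p ∧ c))) = True
    (p → k) ∨ (p ∧ c) = False
      p → k = False
      p ∧ c = False
The formula evaluates to True.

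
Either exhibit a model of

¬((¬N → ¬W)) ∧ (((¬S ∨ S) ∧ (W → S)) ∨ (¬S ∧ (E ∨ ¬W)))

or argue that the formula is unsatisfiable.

S=F, E=T, W=T, N=F

  ¬((¬N → ¬W)) = True
    ¬N → ¬W = False
      ¬N = True
      ¬W = False
  ((¬S ∨ S) ∧ (W → S)) ∨ (¬S ∧ (E ∨ ¬W)) = True
    (¬S ∨ S) ∧ (W → S) = False
      ¬S ∨ S = True
        ¬S = True
      W → S = False
    ¬S ∧ (E ∨ ¬W) = True
      ¬S = True
      E ∨ ¬W = True
        ¬W = False
Both conjuncts True, so the formula holds.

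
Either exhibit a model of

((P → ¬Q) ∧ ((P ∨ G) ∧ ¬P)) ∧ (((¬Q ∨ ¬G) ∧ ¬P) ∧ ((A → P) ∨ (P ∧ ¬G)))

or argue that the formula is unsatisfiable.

P: False; A: False; Q: False; G: True

  (P → ¬Q) ∧ ((P ∨ G) ∧ ¬P) = True
    P → ¬Q = True
      ¬Q = True
    (P ∨ G) ∧ ¬P = True
      P ∨ G = True
      ¬P = True
  ((¬Q ∨ ¬G) ∧ ¬P) ∧ ((A → P) ∨ (P ∧ ¬G)) = True
    (¬Q ∨ ¬G) ∧ ¬P = True
      ¬Q ∨ ¬G = True
        ¬Q = True
        ¬G = False
      ¬P = True
    (A → P) ∨ (P ∧ ¬G) = True
      A → P = True
      P ∧ ¬G = False
        ¬G = False
Both conjuncts True, so the formula holds.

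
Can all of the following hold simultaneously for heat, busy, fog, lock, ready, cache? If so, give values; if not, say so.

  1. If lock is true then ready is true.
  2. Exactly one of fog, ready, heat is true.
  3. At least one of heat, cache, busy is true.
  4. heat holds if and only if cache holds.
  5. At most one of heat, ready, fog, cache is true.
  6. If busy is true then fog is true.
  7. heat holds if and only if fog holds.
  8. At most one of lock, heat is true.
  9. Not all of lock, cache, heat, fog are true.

The formula is unsatisfiable.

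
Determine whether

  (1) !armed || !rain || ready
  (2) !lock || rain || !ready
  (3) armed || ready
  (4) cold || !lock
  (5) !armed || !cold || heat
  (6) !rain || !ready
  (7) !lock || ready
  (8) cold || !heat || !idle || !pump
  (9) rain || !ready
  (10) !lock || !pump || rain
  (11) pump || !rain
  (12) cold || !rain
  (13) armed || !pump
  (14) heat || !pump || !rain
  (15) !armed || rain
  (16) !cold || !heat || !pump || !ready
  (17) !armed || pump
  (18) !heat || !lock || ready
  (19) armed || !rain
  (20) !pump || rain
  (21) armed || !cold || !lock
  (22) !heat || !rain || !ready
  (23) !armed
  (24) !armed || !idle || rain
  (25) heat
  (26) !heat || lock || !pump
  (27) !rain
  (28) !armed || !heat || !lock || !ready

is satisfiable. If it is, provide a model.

Case ready = True:
  (!rain || !ready) forces rain = False.
  Clause (rain || !ready) is falsified — contradiction.
Case ready = False:
  (armed || ready) forces armed = True.
  Clause (!armed) is falsified — contradiction.
Both cases fail, so the formula is unsatisfiable.

Unsatisfiable — no assignment works.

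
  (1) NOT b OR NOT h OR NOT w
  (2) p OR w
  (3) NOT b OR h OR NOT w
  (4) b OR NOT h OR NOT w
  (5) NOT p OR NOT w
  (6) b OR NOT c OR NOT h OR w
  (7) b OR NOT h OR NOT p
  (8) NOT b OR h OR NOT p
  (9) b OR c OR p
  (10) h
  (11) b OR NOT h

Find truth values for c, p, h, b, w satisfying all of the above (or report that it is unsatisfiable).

Unit clause (h) forces h = True.
In (b OR NOT h) only b is left, so b = True.
In (NOT b OR NOT h OR NOT w) only NOT w is left, so w = False.
In (p OR w) only p is left, so p = True.
Set c = False.
All clauses satisfied.

c=F; p=T; h=T; b=T; w=F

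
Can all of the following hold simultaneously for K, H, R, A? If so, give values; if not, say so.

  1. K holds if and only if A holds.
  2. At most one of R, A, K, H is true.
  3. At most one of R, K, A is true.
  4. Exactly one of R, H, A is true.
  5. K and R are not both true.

K = False; H = False; R = True; A = False

  (1) K=F, A=F — same ✓
  (2) {R, A, K, H}: 1 true — at most one ✓
  (3) {R, K, A}: 1 true — at most one ✓
  (4) {R, H, A}: 1 true — exactly one ✓
  (5) K=F, R=T — not both ✓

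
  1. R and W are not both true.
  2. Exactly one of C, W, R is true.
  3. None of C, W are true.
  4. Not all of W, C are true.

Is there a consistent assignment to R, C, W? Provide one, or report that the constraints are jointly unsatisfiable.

R = True, C = False, W = False

  (1) R=T, W=F — not both ✓
  (2) {C, W, R}: 1 true — exactly one ✓
  (3) {C, W}: 0 true — none ✓
  (4) {W, C}: 0/2 true — not all ✓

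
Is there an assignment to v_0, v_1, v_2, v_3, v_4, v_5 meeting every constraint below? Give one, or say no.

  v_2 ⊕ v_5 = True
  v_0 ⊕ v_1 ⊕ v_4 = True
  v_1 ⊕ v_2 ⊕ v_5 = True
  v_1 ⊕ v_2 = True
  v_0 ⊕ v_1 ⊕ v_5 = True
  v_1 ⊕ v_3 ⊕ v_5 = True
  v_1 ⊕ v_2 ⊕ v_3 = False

v_0=T, v_1=F, v_2=T, v_3=T, v_4=F, v_5=F

v_2 ⊕ v_5 = T ⊕ F = True ✓
v_0 ⊕ v_1 ⊕ v_4 = T ⊕ F ⊕ F = True ✓
v_1 ⊕ v_2 ⊕ v_5 = F ⊕ T ⊕ F = True ✓
v_1 ⊕ v_2 = F ⊕ T = True ✓
v_0 ⊕ v_1 ⊕ v_5 = T ⊕ F ⊕ F = True ✓
v_1 ⊕ v_3 ⊕ v_5 = F ⊕ T ⊕ F = True ✓
v_1 ⊕ v_2 ⊕ v_3 = F ⊕ T ⊕ T = False ✓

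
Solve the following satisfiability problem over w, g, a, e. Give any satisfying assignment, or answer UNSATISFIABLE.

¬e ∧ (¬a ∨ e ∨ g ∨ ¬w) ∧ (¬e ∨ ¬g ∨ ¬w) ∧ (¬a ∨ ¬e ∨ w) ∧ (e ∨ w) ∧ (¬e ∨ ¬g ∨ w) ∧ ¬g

Unit clause (¬e) forces e = False.
In (e ∨ w) only w is left, so w = True.
Unit clause (¬g) forces g = False.
In (¬a ∨ e ∨ g ∨ ¬w) only ¬a is left, so a = False.
Check each clause:
  (¬e): ¬e holds.
  (¬a ∨ e ∨ g ∨ ¬w): ¬a holds.
  (¬e ∨ ¬g ∨ ¬w): ¬e holds.
  (¬a ∨ ¬e ∨ w): ¬a holds.
  (e ∨ w): w holds.
  (¬e ∨ ¬g ∨ w): ¬e holds.
  (¬g): ¬g holds.
All clauses satisfied.

w = True; g = False; a = False; e = False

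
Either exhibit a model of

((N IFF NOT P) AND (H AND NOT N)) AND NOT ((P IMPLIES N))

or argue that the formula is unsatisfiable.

N = False, P = True, H = True

  (N IFF NOT P) AND (H AND NOT N) = True
    N IFF NOT P = True
      NOT P = False
    H AND NOT N = True
      NOT N = True
  NOT ((P IMPLIES N)) = True
    P IMPLIES N = False
Both conjuncts True, so the formula holds.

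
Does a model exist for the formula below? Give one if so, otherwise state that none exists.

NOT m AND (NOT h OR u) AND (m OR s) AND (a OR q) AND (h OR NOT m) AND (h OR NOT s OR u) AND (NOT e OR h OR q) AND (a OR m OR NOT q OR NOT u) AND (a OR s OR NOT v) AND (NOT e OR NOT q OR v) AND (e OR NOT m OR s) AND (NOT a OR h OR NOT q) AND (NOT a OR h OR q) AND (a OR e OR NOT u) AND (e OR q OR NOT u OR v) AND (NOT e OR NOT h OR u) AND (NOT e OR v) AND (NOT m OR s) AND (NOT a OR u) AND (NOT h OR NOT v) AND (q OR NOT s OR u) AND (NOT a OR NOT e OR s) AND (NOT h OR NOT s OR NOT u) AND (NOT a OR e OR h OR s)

Unsatisfiable

Case a = True:
  (NOT m) forces m = False.
  (m OR s) forces s = True.
  (NOT a OR u) forces u = True.
  (NOT h OR NOT s OR NOT u) forces h = False.
  (NOT a OR h OR NOT q) forces q = False.
  Clause (NOT a OR h OR q) is falsified — contradiction.
Case a = False:
  (NOT m) forces m = False.
  (m OR s) forces s = True.
  (a OR q) forces q = True.
  (a OR m OR NOT q OR NOT u) forces u = False.
  (NOT h OR u) forces h = False.
  Clause (h OR NOT s OR u) is falsified — contradiction.
Both cases fail, so the formula is unsatisfiable.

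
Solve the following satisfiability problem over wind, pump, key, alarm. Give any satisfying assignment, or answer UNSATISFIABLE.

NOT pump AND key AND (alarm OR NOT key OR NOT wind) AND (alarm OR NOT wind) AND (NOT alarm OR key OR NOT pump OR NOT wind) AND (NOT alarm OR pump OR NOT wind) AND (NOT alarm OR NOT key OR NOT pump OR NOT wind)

Unit clause (NOT pump) forces pump = False.
Unit clause (key) forces key = True.
Try wind = True:
  (alarm OR NOT key OR NOT wind) forces alarm = True.
  clause (NOT alarm OR pump OR NOT wind) is falsified — backtrack.
So wind = False.
Set alarm = False.
All clauses satisfied.

wind=F; pump=F; key=T; alarm=F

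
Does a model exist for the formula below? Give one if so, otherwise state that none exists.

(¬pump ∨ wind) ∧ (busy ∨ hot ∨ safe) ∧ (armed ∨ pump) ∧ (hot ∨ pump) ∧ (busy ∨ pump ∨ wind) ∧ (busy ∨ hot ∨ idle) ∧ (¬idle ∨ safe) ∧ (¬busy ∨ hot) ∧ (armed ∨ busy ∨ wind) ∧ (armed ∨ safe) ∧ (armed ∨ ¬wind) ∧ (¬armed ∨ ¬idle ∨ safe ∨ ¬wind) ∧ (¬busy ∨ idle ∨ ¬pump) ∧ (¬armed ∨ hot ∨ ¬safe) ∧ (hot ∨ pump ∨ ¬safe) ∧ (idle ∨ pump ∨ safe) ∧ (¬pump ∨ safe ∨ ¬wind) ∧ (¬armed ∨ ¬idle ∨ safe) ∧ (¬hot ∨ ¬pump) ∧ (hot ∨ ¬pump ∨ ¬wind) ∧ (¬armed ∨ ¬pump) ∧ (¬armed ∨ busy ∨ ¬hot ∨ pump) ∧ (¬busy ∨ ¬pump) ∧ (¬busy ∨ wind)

armed = True, busy = True, wind = True, pump = False, hot = True, safe = True, idle = False

Try armed = False:
  (armed ∨ pump) forces pump = True.
  (¬pump ∨ wind) forces wind = True.
  clause (armed ∨ ¬wind) is falsified — backtrack.
So armed = True.
  then (¬armed ∨ ¬pump) forces pump = False.
  then (hot ∨ pump) forces hot = True.
  then (¬armed ∨ busy ∨ ¬hot ∨ pump) forces busy = True.
  then (¬busy ∨ wind) forces wind = True.
Try safe = False:
  (¬idle ∨ safe) forces idle = False.
  clause (idle ∨ pump ∨ safe) is falsified — backtrack.
So safe = True.
Set idle = False.
All clauses satisfied.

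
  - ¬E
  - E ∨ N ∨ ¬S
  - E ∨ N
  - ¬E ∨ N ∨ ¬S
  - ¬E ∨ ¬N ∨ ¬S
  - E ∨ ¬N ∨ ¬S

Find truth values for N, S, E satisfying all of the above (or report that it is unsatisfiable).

Unit clause (¬E) forces E = False.
In (E ∨ N) only N is left, so N = True.
In (E ∨ ¬N ∨ ¬S) only ¬S is left, so S = False.
Check each clause:
  (¬E): ¬E holds.
  (E ∨ N ∨ ¬S): N holds.
  (E ∨ N): N holds.
  (¬E ∨ N ∨ ¬S): ¬E holds.
  (¬E ∨ ¬N ∨ ¬S): ¬E holds.
  (E ∨ ¬N ∨ ¬S): ¬S holds.
All clauses satisfied.

N: True, S: False, E: False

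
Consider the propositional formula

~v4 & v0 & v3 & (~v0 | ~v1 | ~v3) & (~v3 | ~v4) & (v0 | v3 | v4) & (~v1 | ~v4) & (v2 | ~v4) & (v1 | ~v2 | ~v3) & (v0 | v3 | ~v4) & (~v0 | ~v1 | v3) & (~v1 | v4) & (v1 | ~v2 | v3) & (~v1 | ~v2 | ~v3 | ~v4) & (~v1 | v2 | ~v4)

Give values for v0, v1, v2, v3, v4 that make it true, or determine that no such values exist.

v0 = True, v1 = False, v2 = False, v3 = True, v4 = False

Unit clause (~v4) forces v4 = False.
Unit clause (v0) forces v0 = True.
Unit clause (v3) forces v3 = True.
In (~v0 | ~v1 | ~v3) only ~v1 is left, so v1 = False.
In (v1 | ~v2 | ~v3) only ~v2 is left, so v2 = False.
All clauses satisfied.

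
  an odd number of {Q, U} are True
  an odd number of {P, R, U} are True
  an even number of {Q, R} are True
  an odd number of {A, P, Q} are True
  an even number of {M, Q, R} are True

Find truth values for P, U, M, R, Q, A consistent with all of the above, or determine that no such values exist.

P = False, U = False, M = False, R = True, Q = True, A = False

{Q, U}: 1 true → odd ✓
{P, R, U}: 1 true → odd ✓
{Q, R}: 2 true → even ✓
{A, P, Q}: 1 true → odd ✓
{M, Q, R}: 2 true → even ✓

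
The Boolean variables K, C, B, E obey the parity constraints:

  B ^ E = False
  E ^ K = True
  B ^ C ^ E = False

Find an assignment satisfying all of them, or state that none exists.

K = False; C = False; B = True; E = True

B ^ E = T ^ T = False ✓
E ^ K = T ^ F = True ✓
B ^ C ^ E = T ^ F ^ T = False ✓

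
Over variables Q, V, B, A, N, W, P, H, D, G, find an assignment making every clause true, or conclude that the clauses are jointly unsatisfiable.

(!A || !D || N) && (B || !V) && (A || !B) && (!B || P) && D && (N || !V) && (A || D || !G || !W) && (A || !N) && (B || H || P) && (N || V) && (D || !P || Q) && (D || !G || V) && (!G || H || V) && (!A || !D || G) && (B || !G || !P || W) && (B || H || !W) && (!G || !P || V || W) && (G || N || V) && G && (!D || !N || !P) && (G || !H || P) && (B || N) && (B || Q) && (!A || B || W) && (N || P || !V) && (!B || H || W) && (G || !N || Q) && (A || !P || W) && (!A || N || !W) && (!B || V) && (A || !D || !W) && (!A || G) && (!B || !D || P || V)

Unit clause (D) forces D = True.
Unit clause (G) forces G = True.
Try Q = False:
  (B || Q) forces B = True.
  (A || !B) forces A = True.
  (!A || !D || N) forces N = True.
  (!B || P) forces P = True.
  clause (!D || !N || !P) is falsified — backtrack.
So Q = True.
Set V = False.
  then (N || V) forces N = True.
  then (!G || H || V) forces H = True.
  then (!D || !N || !P) forces P = False.
  then (!B || V) forces B = False.
  then (A || !N) forces A = True.
  then (!A || B || W) forces W = True.
All clauses satisfied.

Q: True, V: False, B: False, A: True, N: True, W: True, P: False, H: True, D: True, G: True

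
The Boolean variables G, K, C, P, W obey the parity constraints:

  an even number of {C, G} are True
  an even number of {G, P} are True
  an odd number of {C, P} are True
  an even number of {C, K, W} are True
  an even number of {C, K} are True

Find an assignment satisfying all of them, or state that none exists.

Adding constraints 1, 2, 3 mod 2: every variable appears an even number of times on the left, so the left side is 0.
But the right sides sum to 1 (mod 2). 0 ≠ 1 — the system is inconsistent.

Unsatisfiable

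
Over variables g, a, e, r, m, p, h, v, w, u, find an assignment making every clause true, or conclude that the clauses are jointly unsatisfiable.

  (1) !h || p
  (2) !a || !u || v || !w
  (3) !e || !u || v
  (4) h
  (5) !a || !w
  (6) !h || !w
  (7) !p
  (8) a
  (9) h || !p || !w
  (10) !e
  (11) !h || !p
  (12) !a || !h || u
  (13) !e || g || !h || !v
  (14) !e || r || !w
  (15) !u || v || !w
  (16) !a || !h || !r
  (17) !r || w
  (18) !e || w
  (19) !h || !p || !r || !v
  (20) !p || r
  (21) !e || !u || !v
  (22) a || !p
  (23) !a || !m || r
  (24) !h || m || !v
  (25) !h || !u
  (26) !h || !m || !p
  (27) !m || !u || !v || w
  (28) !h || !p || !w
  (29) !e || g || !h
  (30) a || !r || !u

Case p = True:
  Clause (!p) is falsified — contradiction.
Case p = False:
  (!h || p) forces h = False.
  Clause (h) is falsified — contradiction.
Both cases fail, so the formula is unsatisfiable.

Unsatisfiable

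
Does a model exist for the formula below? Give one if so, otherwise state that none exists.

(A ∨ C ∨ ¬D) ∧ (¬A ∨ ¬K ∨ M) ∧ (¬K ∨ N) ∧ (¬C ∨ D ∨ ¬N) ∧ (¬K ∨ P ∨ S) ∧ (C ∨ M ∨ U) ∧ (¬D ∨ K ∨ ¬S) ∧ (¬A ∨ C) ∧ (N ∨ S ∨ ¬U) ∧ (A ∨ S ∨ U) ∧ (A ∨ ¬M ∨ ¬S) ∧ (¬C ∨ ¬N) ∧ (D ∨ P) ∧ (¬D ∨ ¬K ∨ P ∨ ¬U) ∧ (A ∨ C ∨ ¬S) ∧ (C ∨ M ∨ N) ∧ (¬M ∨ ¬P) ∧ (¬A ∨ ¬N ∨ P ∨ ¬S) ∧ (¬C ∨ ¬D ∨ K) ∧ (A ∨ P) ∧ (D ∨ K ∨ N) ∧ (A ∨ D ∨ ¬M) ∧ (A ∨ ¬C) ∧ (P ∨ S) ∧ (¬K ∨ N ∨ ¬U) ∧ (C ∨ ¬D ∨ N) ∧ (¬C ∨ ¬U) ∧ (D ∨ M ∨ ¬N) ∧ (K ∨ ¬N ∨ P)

No satisfying assignment exists.

Case C = True:
  (¬C ∨ ¬N) forces N = False.
  (¬K ∨ N) forces K = False.
  (¬C ∨ ¬D ∨ K) forces D = False.
  Clause (D ∨ K ∨ N) is falsified — contradiction.
Case C = False:
  (¬A ∨ C) forces A = False.
  (A ∨ C ∨ ¬D) forces D = False.
  (D ∨ P) forces P = True.
  (A ∨ C ∨ ¬S) forces S = False.
  (A ∨ S ∨ U) forces U = True.
  (N ∨ S ∨ ¬U) forces N = True.
  (¬M ∨ ¬P) forces M = False.
  Clause (D ∨ M ∨ ¬N) is falsified — contradiction.
Both cases fail, so the formula is unsatisfiable.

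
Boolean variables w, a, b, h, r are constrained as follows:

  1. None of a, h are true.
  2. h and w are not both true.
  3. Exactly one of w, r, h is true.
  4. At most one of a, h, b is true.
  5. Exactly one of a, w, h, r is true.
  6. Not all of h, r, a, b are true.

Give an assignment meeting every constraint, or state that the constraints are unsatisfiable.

w = False, a = False, b = True, h = False, r = True

  (1) {a, h}: 0 true — none ✓
  (2) h=F, w=F — not both ✓
  (3) {w, r, h}: 1 true — exactly one ✓
  (4) {a, h, b}: 1 true — at most one ✓
  (5) {a, w, h, r}: 1 true — exactly one ✓
  (6) {h, r, a, b}: 2/4 true — not all ✓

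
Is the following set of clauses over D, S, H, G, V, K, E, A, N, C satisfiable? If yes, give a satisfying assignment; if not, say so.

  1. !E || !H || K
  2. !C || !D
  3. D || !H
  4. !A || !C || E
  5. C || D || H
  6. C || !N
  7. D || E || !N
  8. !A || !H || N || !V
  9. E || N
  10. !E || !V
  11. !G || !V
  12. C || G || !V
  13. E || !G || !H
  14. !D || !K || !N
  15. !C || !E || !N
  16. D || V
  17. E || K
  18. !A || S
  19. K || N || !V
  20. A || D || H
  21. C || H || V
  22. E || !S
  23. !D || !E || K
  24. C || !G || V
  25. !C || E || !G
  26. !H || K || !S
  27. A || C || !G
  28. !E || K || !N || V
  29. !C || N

Set D = True.
  then (!C || !D) forces C = False.
  then (C || !N) forces N = False.
  then (E || N) forces E = True.
  then (!E || !V) forces V = False.
  then (C || H || V) forces H = True.
  then (!D || !E || K) forces K = True.
  then (C || !G || V) forces G = False.
Set S = True.
Set A = False.
All clauses satisfied.

D = True, S = True, H = True, G = False, V = False, K = True, E = True, A = False, N = False, C = False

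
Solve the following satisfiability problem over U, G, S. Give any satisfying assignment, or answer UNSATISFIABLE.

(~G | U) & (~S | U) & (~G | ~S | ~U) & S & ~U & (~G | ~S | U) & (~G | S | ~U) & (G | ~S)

Unsatisfiable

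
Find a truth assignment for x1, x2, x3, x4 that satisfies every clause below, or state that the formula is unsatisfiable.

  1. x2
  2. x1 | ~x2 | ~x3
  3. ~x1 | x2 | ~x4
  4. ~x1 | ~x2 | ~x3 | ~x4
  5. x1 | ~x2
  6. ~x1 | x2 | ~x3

x1: True; x2: True; x3: True; x4: False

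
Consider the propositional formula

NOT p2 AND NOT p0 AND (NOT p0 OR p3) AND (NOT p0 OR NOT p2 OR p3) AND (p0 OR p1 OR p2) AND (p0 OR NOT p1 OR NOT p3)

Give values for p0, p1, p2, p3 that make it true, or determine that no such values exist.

p0: False; p1: True; p2: False; p3: False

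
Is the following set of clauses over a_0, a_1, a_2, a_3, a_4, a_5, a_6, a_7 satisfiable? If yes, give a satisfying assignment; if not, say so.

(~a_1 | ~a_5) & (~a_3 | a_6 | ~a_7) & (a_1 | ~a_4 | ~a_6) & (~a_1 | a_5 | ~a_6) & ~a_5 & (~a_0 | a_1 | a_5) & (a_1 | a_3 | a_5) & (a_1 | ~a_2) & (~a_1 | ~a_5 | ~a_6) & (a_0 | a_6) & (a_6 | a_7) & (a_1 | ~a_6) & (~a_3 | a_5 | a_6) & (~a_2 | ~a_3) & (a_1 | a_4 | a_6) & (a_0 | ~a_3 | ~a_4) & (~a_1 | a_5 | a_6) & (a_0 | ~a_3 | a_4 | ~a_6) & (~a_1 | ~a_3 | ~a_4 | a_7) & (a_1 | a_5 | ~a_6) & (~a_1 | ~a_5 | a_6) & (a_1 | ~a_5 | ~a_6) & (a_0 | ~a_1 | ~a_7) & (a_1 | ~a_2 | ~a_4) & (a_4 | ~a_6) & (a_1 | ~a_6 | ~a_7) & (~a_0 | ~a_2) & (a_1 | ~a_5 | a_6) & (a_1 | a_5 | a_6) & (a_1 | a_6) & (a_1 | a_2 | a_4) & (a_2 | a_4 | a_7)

The formula is unsatisfiable.

Case a_6 = True:
  (~a_5) forces a_5 = False.
  (~a_1 | a_5 | ~a_6) forces a_1 = False.
  Clause (a_1 | ~a_6) is falsified — contradiction.
Case a_6 = False:
  (~a_5) forces a_5 = False.
  (a_0 | a_6) forces a_0 = True.
  (~a_0 | a_1 | a_5) forces a_1 = True.
  Clause (~a_1 | a_5 | a_6) is falsified — contradiction.
Both cases fail, so the formula is unsatisfiable.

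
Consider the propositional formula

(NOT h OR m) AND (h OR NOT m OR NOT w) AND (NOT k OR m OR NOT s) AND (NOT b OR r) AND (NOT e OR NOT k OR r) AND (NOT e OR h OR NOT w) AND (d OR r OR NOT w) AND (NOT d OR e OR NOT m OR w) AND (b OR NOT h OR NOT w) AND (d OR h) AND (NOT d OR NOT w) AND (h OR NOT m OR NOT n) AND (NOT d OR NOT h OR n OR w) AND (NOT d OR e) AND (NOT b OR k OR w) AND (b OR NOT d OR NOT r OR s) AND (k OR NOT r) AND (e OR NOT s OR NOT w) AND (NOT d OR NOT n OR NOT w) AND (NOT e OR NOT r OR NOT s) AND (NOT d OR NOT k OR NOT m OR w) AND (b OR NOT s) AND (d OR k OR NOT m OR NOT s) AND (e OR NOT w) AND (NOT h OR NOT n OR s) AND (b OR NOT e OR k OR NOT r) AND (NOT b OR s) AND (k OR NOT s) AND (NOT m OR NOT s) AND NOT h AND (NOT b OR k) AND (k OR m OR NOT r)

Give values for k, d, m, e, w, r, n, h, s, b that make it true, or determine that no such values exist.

k: False, d: True, m: False, e: True, w: False, r: False, n: True, h: False, s: False, b: False

Unit clause (NOT h) forces h = False.
In (d OR h) only d is left, so d = True.
In (NOT d OR NOT w) only NOT w is left, so w = False.
In (NOT d OR e) only e is left, so e = True.
Set k = False.
  then (NOT b OR k OR w) forces b = False.
  then (k OR NOT r) forces r = False.
  then (b OR NOT s) forces s = False.
Set m = False.
Set n = True.
All clauses satisfied.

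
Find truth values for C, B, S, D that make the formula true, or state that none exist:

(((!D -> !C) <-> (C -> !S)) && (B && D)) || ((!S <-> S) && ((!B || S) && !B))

C: True, B: True, S: False, D: True

  (((!D -> !C) <-> (C -> !S)) && (B && D)) || ((!S <-> S) && ((!B || S) && !B)) = True
    ((!D -> !C) <-> (C -> !S)) && (B && D) = True
      (!D -> !C) <-> (C -> !S) = True
        !D -> !C = True
          !D = False
          !C = False
        C -> !S = True
          !S = True
      B && D = True
    (!S <-> S) && ((!B || S) && !B) = False
      !S <-> S = False
        !S = True
      (!B || S) && !B = False
        !B || S = False
          !B = False
        !B = False
The formula evaluates to True.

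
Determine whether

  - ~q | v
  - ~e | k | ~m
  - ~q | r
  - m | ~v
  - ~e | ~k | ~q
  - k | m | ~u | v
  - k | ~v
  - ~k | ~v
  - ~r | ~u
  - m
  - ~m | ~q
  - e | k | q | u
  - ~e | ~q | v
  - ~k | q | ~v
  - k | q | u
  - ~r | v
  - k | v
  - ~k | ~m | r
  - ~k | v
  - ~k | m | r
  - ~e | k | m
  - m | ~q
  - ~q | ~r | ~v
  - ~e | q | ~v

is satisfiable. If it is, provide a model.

UNSATISFIABLE

Case k = True:
  (~k | ~v) forces v = False.
  Clause (~k | v) is falsified — contradiction.
Case k = False:
  (k | ~v) forces v = False.
  Clause (k | v) is falsified — contradiction.
Both cases fail, so the formula is unsatisfiable.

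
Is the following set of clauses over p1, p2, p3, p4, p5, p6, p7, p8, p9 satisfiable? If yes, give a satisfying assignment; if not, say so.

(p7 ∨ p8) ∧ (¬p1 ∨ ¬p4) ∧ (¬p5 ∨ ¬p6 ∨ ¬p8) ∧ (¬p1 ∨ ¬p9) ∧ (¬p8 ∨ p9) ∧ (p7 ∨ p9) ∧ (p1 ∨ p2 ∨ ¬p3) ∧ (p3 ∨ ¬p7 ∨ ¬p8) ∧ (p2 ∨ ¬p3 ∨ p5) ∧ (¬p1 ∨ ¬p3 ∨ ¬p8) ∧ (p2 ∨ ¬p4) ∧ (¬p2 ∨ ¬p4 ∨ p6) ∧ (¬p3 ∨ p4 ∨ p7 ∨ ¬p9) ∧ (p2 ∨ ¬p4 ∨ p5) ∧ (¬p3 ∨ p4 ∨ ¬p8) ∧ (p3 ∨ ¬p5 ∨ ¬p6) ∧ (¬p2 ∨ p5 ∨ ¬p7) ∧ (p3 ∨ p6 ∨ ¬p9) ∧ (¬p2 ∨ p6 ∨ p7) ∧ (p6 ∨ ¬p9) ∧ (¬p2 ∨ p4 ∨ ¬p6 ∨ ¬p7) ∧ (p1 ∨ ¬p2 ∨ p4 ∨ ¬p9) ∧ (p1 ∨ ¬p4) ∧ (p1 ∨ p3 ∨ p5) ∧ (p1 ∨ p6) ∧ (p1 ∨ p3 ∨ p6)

p1 = True, p2 = False, p3 = True, p4 = False, p5 = True, p6 = False, p7 = True, p8 = False, p9 = False

Set p1 = True.
  then (¬p1 ∨ ¬p4) forces p4 = False.
  then (¬p1 ∨ ¬p9) forces p9 = False.
  then (¬p8 ∨ p9) forces p8 = False.
  then (p7 ∨ p9) forces p7 = True.
Set p2 = False.
Set p3 = True.
  then (p2 ∨ ¬p3 ∨ p5) forces p5 = True.
Set p6 = False.
All clauses satisfied.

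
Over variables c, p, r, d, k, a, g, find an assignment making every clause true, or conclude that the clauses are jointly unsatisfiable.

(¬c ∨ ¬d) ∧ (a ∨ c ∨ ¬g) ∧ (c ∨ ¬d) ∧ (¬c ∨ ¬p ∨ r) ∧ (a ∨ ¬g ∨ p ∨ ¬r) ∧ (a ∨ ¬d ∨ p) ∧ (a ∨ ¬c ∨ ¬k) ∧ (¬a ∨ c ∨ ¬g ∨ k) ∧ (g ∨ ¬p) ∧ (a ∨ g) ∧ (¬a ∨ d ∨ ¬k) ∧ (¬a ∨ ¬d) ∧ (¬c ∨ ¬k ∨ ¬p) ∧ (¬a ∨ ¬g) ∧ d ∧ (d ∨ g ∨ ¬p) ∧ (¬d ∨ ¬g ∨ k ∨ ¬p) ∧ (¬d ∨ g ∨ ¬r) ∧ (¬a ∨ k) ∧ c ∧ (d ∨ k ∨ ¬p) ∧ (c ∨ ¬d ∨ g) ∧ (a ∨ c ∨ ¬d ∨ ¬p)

Unsatisfiable

Case c = True:
  (¬c ∨ ¬d) forces d = False.
  Clause (d) is falsified — contradiction.
Case c = False:
  Clause (c) is falsified — contradiction.
Both cases fail, so the formula is unsatisfiable.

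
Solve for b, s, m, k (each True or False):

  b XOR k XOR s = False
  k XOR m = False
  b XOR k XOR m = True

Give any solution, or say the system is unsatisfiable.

b: True, s: True, m: False, k: False

b XOR k XOR s = T XOR F XOR T = False ✓
k XOR m = F XOR F = False ✓
b XOR k XOR m = T XOR F XOR F = True ✓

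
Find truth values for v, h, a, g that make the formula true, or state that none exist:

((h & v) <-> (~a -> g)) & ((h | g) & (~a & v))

v: True, h: True, a: False, g: True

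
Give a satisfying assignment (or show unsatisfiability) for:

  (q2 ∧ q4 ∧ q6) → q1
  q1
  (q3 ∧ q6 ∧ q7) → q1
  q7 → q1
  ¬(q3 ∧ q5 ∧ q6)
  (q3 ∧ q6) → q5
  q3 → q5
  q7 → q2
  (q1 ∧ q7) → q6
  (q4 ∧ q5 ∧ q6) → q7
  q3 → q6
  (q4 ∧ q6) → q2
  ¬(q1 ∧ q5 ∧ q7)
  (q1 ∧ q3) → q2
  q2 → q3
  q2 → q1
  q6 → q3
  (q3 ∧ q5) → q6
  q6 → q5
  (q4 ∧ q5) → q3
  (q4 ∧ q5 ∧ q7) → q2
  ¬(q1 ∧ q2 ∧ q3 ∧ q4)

q1 = True, q2 = False, q3 = False, q4 = True, q5 = False, q6 = False, q7 = False

Unit clause (q1) forces q1 = True.
Set q2 = False.
  then (q2 ∨ ¬q7) forces q7 = False.
  then (¬q1 ∨ q2 ∨ ¬q3) forces q3 = False.
  then (q3 ∨ ¬q6) forces q6 = False.
Set q4 = True.
  then (q3 ∨ ¬q4 ∨ ¬q5) forces q5 = False.
All clauses satisfied.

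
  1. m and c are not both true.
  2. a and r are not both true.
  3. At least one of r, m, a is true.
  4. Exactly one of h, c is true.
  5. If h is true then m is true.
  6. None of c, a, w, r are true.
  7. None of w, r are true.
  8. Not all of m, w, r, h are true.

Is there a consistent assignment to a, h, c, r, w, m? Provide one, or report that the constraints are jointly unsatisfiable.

a = False; h = True; c = False; r = False; w = False; m = True

  (1) m=T, c=F — not both ✓
  (2) a=F, r=F — not both ✓
  (3) {r, m, a}: 1 true — at least one ✓
  (4) {h, c}: 1 true — exactly one ✓
  (5) h=T ⇒ m: T ✓
  (6) {c, a, w, r}: 0 true — none ✓
  (7) {w, r}: 0 true — none ✓
  (8) {m, w, r, h}: 2/4 true — not all ✓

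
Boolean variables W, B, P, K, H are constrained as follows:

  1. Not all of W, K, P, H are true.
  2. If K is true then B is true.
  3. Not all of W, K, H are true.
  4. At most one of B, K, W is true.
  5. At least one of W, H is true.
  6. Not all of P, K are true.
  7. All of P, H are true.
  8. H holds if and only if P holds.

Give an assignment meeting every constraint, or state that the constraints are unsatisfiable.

W=T; B=F; P=T; K=F; H=T

  (1) {W, K, P, H}: 3/4 true — not all ✓
  (2) K=F ⇒ B: vacuous ✓
  (3) {W, K, H}: 2/3 true — not all ✓
  (4) {B, K, W}: 1 true — at most one ✓
  (5) {W, H}: 2 true — at least one ✓
  (6) {P, K}: 1/2 true — not all ✓
  (7) {P, H}: all 2 true ✓
  (8) H=T, P=T — same ✓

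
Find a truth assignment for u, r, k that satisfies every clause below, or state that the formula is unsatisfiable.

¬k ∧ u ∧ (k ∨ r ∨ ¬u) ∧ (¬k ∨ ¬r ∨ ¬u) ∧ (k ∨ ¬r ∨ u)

Unit clause (¬k) forces k = False.
Unit clause (u) forces u = True.
In (k ∨ r ∨ ¬u) only r is left, so r = True.
All clauses satisfied.

u: True; r: True; k: False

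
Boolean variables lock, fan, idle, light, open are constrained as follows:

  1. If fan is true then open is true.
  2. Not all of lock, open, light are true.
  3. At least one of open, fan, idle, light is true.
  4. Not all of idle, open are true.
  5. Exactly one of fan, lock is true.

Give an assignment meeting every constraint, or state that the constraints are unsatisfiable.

lock = False, fan = True, idle = False, light = False, open = True

  (1) fan=T ⇒ open: T ✓
  (2) {lock, open, light}: 1/3 true — not all ✓
  (3) {open, fan, idle, light}: 2 true — at least one ✓
  (4) {idle, open}: 1/2 true — not all ✓
  (5) {fan, lock}: 1 true — exactly one ✓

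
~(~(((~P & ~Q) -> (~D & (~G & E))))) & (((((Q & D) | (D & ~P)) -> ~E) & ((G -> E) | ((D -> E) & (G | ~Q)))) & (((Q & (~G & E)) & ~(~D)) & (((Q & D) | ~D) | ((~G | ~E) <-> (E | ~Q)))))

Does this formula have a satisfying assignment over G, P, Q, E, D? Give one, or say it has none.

Case Q = True: the formula simplifies to (((D | (D & ~P)) -> ~E) & ((G -> E) | ((D -> E) & G))) & (((~G & E) & ~(~D)) & ((D | ~D) | ((~G | ~E) <-> E))).
  D = True: simplifies to (~E & ((G -> E) | (E & G))) & (~G & E).
    E = True: the conjunct ~E is False.
    E = False: the conjunct E is False.
  D = False: the conjunct ~(~D) becomes ~(~False) = False.
Case Q = False: the conjunct Q is False.
Both cases fail — unsatisfiable.

Unsatisfiable — no assignment works.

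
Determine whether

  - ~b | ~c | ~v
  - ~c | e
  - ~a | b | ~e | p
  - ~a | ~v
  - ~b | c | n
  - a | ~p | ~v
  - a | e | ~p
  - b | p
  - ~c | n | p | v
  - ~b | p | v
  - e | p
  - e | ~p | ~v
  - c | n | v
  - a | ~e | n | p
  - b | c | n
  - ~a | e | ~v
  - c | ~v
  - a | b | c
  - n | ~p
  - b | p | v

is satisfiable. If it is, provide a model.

Try v = True:
  (~a | ~v) forces a = False.
  (a | ~p | ~v) forces p = False.
  (b | p) forces b = True.
  (~b | ~c | ~v) forces c = False.
  clause (c | ~v) is falsified — backtrack.
So v = False.
Try n = False:
  (c | n | v) forces c = True.
  (~c | e) forces e = True.
  (~c | n | p | v) forces p = True.
  clause (n | ~p) is falsified — backtrack.
So n = True.
Set b = False.
  then (b | p) forces p = True.
Set e = False.
  then (~c | e) forces c = False.
  then (a | e | ~p) forces a = True.
All clauses satisfied.

v=F, n=T, b=F, p=T, e=F, c=F, a=T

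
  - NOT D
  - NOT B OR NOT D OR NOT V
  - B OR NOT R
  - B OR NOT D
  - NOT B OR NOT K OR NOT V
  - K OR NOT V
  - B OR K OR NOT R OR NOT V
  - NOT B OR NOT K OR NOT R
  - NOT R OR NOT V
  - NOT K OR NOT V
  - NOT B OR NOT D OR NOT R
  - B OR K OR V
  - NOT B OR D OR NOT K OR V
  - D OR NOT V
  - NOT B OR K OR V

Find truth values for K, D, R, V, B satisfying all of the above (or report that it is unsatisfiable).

K: True, D: False, R: False, V: False, B: False

Unit clause (NOT D) forces D = False.
In (D OR NOT V) only NOT V is left, so V = False.
Try K = False:
  (B OR K OR V) forces B = True.
  clause (NOT B OR K OR V) is falsified — backtrack.
So K = True.
  then (NOT B OR D OR NOT K OR V) forces B = False.
  then (B OR NOT R) forces R = False.
All clauses satisfied.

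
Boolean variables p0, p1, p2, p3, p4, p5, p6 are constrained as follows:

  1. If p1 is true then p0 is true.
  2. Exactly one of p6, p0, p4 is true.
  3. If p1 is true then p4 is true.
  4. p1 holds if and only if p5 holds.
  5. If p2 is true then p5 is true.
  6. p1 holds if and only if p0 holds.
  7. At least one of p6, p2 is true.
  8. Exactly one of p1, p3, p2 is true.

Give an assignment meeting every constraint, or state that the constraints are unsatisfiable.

p0 = False, p1 = False, p2 = False, p3 = True, p4 = False, p5 = False, p6 = True

  (1) p1=F ⇒ p0: vacuous ✓
  (2) {p6, p0, p4}: 1 true — exactly one ✓
  (3) p1=F ⇒ p4: vacuous ✓
  (4) p1=F, p5=F — same ✓
  (5) p2=F ⇒ p5: vacuous ✓
  (6) p1=F, p0=F — same ✓
  (7) {p6, p2}: 1 true — at least one ✓
  (8) {p1, p3, p2}: 1 true — exactly one ✓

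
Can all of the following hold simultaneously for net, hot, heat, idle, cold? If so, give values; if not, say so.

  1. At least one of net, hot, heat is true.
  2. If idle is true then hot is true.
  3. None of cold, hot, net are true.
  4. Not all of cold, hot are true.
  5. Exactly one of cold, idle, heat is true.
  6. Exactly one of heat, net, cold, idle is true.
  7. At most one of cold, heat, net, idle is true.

net = False; hot = False; heat = True; idle = False; cold = False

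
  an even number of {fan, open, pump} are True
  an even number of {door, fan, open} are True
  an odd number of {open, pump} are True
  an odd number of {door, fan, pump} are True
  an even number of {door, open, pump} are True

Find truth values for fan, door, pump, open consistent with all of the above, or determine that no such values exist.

fan = True, door = True, pump = True, open = False

{fan, open, pump}: 2 true → even ✓
{door, fan, open}: 2 true → even ✓
{open, pump}: 1 true → odd ✓
{door, fan, pump}: 3 true → odd ✓
{door, open, pump}: 2 true → even ✓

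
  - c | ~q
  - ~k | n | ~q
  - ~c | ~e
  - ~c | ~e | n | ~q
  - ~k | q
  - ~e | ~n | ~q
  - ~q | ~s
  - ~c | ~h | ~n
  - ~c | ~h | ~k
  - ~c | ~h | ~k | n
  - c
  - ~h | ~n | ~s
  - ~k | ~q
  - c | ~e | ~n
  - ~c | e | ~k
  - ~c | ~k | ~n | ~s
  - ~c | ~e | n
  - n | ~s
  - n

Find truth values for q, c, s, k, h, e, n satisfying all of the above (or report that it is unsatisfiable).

Unit clause (c) forces c = True.
Unit clause (n) forces n = True.
In (~c | ~e) only ~e is left, so e = False.
In (~c | ~h | ~n) only ~h is left, so h = False.
In (~c | e | ~k) only ~k is left, so k = False.
Set q = False.
Set s = True.
All clauses satisfied.

q: False; c: True; s: True; k: False; h: False; e: False; n: True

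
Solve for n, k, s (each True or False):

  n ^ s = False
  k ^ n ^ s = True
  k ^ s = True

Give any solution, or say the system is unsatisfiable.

n: False; k: True; s: False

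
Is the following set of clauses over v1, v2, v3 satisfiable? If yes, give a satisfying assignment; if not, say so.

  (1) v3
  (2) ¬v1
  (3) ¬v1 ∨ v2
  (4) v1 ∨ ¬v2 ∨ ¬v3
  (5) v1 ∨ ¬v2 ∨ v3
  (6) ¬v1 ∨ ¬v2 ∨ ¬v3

Unit clause (v3) forces v3 = True.
Unit clause (¬v1) forces v1 = False.
In (v1 ∨ ¬v2 ∨ ¬v3) only ¬v2 is left, so v2 = False.
Check each clause:
  (v3): v3 holds.
  (¬v1): ¬v1 holds.
  (¬v1 ∨ v2): ¬v1 holds.
  (v1 ∨ ¬v2 ∨ ¬v3): ¬v2 holds.
  (v1 ∨ ¬v2 ∨ v3): ¬v2 holds.
  (¬v1 ∨ ¬v2 ∨ ¬v3): ¬v1 holds.
All clauses satisfied.

v1 = False, v2 = False, v3 = True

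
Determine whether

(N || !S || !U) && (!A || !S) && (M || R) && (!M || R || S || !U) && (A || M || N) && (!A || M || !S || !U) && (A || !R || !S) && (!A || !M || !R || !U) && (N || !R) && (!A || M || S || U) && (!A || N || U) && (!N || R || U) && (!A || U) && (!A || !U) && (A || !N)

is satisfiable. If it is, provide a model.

U = False; A = False; N = False; R = False; S = False; M = True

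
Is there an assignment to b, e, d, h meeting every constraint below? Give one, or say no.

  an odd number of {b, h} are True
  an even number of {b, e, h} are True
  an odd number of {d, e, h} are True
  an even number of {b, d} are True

Adding constraints 2, 3, 4 mod 2: every variable appears an even number of times on the left, so the left side is 0.
But the right sides sum to 1 (mod 2). 0 ≠ 1 — the system is inconsistent.

Unsatisfiable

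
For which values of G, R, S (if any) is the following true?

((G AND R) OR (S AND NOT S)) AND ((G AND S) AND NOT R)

Case R = True: the conjunct NOT R is False.
Case R = False: the formula simplifies to (S AND NOT S) AND (G AND S).
  S = True: the conjunct NOT S is False.
  S = False: the conjunct S is False.
Both cases fail — unsatisfiable.

Unsatisfiable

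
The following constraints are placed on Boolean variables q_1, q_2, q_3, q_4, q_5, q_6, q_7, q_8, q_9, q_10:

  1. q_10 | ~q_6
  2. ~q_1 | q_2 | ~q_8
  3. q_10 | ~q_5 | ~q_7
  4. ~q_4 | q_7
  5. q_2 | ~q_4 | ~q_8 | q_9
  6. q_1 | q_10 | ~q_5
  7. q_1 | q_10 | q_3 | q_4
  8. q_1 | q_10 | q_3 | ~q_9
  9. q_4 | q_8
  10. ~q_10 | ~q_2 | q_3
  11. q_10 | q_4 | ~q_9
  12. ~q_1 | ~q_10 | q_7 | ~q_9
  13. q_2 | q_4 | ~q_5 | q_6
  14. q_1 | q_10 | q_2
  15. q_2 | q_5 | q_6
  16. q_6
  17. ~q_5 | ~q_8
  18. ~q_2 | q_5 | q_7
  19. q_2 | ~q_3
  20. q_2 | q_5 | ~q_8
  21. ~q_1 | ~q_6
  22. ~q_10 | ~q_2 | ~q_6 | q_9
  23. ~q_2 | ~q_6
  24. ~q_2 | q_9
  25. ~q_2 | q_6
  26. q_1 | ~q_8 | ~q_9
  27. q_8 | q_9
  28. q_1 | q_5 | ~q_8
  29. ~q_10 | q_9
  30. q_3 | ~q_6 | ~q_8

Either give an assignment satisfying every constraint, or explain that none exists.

q_1 = False, q_2 = False, q_3 = False, q_4 = True, q_5 = True, q_6 = True, q_7 = True, q_8 = False, q_9 = True, q_10 = True

Unit clause (q_6) forces q_6 = True.
In (~q_1 | ~q_6) only ~q_1 is left, so q_1 = False.
In (~q_2 | ~q_6) only ~q_2 is left, so q_2 = False.
In (q_10 | ~q_6) only q_10 is left, so q_10 = True.
In (q_2 | ~q_3) only ~q_3 is left, so q_3 = False.
In (~q_10 | q_9) only q_9 is left, so q_9 = True.
In (q_3 | ~q_6 | ~q_8) only ~q_8 is left, so q_8 = False.
In (q_4 | q_8) only q_4 is left, so q_4 = True.
In (~q_4 | q_7) only q_7 is left, so q_7 = True.
Set q_5 = True.
All clauses satisfied.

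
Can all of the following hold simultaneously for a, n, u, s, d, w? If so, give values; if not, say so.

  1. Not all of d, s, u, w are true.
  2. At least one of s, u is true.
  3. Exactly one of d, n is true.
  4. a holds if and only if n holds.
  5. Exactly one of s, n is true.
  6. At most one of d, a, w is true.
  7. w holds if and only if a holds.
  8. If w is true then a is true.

a = False; n = False; u = True; s = True; d = True; w = False

  (1) {d, s, u, w}: 3/4 true — not all ✓
  (2) {s, u}: 2 true — at least one ✓
  (3) {d, n}: 1 true — exactly one ✓
  (4) a=F, n=F — same ✓
  (5) {s, n}: 1 true — exactly one ✓
  (6) {d, a, w}: 1 true — at most one ✓
  (7) w=F, a=F — same ✓
  (8) w=F ⇒ a: vacuous ✓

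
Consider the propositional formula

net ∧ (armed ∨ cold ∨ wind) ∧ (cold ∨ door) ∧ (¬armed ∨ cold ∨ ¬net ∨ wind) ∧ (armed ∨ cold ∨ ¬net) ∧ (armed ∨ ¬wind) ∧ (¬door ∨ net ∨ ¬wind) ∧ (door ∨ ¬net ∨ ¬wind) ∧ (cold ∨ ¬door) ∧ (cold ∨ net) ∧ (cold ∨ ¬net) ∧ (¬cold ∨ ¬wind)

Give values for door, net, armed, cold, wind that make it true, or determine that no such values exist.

Unit clause (net) forces net = True.
In (cold ∨ ¬net) only cold is left, so cold = True.
In (¬cold ∨ ¬wind) only ¬wind is left, so wind = False.
Set door = False.
Set armed = False.
All clauses satisfied.

door = False, net = True, armed = False, cold = True, wind = False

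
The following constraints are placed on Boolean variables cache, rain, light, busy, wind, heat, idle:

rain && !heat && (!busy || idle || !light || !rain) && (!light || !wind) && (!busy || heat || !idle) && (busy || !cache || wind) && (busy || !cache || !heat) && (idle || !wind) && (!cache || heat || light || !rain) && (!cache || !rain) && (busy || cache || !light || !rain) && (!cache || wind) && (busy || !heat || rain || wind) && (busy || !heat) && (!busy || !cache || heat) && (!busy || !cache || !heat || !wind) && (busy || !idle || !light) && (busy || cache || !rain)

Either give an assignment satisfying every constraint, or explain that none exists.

Unit clause (rain) forces rain = True.
Unit clause (!heat) forces heat = False.
In (!cache || !rain) only !cache is left, so cache = False.
In (busy || cache || !rain) only busy is left, so busy = True.
In (!busy || heat || !idle) only !idle is left, so idle = False.
In (idle || !wind) only !wind is left, so wind = False.
In (!busy || idle || !light || !rain) only !light is left, so light = False.
All clauses satisfied.

cache: False; rain: True; light: False; busy: True; wind: False; heat: False; idle: False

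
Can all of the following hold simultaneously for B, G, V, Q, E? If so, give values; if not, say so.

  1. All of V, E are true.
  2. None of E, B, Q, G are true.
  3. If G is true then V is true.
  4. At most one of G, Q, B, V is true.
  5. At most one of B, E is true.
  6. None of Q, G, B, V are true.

Unsatisfiable — no assignment works.

Case V = True:
  Constraint (6) is violated (V=T) — contradiction.
Case V = False:
  Constraint (1) is violated (V=F) — contradiction.
Both cases fail — unsatisfiable.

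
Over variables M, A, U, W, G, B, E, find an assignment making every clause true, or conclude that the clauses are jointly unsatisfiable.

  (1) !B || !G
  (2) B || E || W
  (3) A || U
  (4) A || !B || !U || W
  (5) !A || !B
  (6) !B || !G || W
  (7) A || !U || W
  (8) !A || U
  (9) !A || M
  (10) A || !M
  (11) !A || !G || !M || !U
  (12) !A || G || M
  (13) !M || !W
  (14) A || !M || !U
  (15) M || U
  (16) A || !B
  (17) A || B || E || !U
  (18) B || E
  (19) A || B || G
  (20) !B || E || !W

Set M = False.
  then (!A || M) forces A = False.
  then (M || U) forces U = True.
  then (A || !B) forces B = False.
  then (A || B || E || !U) forces E = True.
  then (A || B || G) forces G = True.
  then (A || !U || W) forces W = True.
All clauses satisfied.

M = False, A = False, U = True, W = True, G = True, B = False, E = True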